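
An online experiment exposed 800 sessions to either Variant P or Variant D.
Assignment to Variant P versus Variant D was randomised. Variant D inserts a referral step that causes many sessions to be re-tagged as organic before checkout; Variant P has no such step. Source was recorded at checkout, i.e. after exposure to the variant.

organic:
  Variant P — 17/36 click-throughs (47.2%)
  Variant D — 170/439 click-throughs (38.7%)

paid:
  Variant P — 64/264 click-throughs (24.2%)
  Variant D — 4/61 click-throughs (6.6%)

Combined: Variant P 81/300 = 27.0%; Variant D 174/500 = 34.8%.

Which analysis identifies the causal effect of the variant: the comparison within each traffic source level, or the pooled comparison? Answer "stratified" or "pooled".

Within every traffic source level Variant P has the higher rate, yet pooled Variant D does — Simpson's reversal.
The distribution of traffic source is itself part of what the variant does — it is an intermediate outcome. Holding it fixed would remove that part of the effect; the total effect is the pooled difference.
Pooled: Variant P 27.0% vs Variant D 34.8%; Variant D is higher overall.

pooled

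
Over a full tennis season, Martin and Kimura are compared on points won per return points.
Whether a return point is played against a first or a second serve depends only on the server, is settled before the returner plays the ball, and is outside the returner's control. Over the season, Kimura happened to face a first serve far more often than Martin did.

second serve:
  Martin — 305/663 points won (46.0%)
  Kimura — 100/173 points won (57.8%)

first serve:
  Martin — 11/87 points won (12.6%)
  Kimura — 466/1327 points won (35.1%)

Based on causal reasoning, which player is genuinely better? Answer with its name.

Kimura

The serve type-specific comparison favours Kimura throughout, but the pooled figures favour Martin. The question is whether to condition on serve type.
Serve type is set before the player has any effect — it is not caused by the player — and it independently drives the outcome. That makes it a confounder, so the causal comparison is within serve type levels.
Within each level — second serve: 46.0% vs 57.8%; first serve: 12.6% vs 35.1% — Kimura is higher every time.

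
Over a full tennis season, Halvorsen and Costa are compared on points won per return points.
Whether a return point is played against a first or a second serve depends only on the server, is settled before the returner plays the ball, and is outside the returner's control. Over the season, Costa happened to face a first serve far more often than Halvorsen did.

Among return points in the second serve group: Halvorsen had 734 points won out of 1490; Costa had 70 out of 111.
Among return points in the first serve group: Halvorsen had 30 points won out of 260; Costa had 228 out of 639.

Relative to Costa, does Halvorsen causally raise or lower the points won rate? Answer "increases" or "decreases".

decreases

Nothing the player does changes serve type; the imbalance is an allocation artefact. With serve type also predicting the outcome, the pooled figure is confounded, and the within-stratum comparison is the causal one.
Within each level — second serve: 49.3% vs 63.1%; first serve: 11.5% vs 35.7% — Costa is higher every time.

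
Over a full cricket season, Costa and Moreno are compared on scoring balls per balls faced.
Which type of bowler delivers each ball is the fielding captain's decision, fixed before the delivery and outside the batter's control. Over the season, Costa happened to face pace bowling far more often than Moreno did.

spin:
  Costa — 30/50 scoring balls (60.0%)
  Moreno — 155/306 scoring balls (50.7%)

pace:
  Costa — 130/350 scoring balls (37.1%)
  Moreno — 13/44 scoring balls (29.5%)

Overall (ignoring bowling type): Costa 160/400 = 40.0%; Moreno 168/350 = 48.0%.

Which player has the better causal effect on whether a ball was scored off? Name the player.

Costa

Since bowling type is a pre-existing factor (not a product of the player) and it affects the outcome on its own, it is a confounder. The stratified rates, not the pooled rate, identify the causal effect.
Within each level — spin: 60.0% vs 50.7%; pace: 37.1% vs 29.5% — Costa is higher every time.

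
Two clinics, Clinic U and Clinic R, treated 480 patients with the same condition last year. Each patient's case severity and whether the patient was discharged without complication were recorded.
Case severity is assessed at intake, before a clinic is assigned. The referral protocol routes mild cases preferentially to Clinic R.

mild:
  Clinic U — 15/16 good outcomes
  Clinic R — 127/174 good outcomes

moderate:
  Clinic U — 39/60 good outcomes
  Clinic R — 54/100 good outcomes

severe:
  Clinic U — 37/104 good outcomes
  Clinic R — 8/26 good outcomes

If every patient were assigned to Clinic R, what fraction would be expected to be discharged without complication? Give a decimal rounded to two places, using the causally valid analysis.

0.55

Clinic U is higher inside every case severity stratum but Clinic R is higher in aggregate. Whether to stratify depends on how case severity relates to the clinic.
Since case severity is a pre-existing factor (not a product of the clinic) and it affects the outcome on its own, it is a confounder. The stratified rates, not the pooled rate, identify the causal effect.
Standardising Clinic R to the population case severity mix: 0.396·127/174 + 0.333·54/100 + 0.271·8/26 = 0.552.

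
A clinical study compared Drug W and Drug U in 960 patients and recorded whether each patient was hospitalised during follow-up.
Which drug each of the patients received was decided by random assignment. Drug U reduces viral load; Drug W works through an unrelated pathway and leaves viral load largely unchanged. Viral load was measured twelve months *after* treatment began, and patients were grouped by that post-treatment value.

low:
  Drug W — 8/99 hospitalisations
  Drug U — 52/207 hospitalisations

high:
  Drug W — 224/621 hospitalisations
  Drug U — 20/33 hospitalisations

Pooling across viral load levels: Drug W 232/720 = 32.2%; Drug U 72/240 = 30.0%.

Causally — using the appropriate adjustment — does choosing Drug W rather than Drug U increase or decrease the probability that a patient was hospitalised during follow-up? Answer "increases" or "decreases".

Viral load lies on the pathway drug → viral load → outcome, so adjusting for it blocks the indirect effect. For the total causal effect of drug, use the unadjusted pooled rates.
Pooled: Drug W 32.2% vs Drug U 30.0%; Drug U is lower overall.

increases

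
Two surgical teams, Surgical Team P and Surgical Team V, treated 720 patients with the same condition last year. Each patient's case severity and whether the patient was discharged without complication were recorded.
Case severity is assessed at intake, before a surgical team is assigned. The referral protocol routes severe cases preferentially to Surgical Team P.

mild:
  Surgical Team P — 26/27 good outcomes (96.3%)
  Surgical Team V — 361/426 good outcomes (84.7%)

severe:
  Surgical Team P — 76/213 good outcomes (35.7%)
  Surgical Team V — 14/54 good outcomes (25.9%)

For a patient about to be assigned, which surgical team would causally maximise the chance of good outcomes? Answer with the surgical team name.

Within every case severity level Surgical Team P has the higher rate, yet pooled Surgical Team V does — Simpson's reversal.
Since case severity is a pre-existing factor (not a product of the surgical team) and it affects the outcome on its own, it is a confounder. The stratified rates, not the pooled rate, identify the causal effect.
Within each level — mild: 96.3% vs 84.7%; severe: 35.7% vs 25.9% — Surgical Team P is higher every time.

Surgical Team P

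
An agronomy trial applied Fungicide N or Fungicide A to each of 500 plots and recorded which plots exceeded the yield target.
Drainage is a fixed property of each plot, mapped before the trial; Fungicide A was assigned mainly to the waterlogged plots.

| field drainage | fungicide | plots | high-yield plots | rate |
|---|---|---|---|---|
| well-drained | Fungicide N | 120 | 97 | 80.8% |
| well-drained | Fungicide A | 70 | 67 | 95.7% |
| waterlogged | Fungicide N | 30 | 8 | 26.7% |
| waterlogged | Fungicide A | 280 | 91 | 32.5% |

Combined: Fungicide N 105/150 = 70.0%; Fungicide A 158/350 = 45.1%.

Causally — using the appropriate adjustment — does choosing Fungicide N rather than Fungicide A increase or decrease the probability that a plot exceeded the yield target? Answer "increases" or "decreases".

The stratified and pooled comparisons disagree (Fungicide A wins within each field drainage; Fungicide N wins overall), so the answer turns on the causal role of field drainage.
Field drainage differs across fungicides for reasons unrelated to any effect of the fungicide itself, and it separately predicts the outcome — a classic confounder. We must compare within field drainage levels.
Within each level — well-drained: 80.8% vs 95.7%; waterlogged: 26.7% vs 32.5% — Fungicide A is higher every time.

decreases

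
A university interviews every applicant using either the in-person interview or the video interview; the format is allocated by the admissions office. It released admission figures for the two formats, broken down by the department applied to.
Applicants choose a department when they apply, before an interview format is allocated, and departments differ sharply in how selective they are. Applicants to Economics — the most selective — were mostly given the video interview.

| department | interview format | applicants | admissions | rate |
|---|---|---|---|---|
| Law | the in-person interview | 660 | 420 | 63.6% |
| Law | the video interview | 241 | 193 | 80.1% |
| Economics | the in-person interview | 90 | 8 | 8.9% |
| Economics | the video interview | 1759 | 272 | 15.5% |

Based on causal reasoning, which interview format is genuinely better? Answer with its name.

the video interview

The stratified and pooled comparisons disagree (the video interview wins within each department; the in-person interview wins overall), so the answer turns on the causal role of department.
Department differs across interview formats for reasons unrelated to any effect of the interview format itself, and it separately predicts the outcome — a classic confounder. We must compare within department levels.
Within each level — Law: 63.6% vs 80.1%; Economics: 8.9% vs 15.5% — the video interview is higher every time.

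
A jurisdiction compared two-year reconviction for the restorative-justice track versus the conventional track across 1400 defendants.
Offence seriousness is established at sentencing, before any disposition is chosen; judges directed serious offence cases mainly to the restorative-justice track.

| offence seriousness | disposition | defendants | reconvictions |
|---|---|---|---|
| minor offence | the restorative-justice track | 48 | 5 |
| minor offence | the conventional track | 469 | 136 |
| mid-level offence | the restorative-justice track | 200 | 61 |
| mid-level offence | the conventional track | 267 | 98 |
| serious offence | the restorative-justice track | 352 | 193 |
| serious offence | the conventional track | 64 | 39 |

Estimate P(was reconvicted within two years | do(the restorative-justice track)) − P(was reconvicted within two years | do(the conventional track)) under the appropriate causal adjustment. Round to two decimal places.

-0.11

Here offence seriousness is a common cause — it drives both which disposition a case falls under and the outcome. The crude comparison mixes populations; the stratum-specific rates are the causally relevant ones.
Adjusting over the population distribution of offence seriousness: 0.369·(0.104−0.290) + 0.334·(0.305−0.367) + 0.297·(0.548−0.609) = -0.107.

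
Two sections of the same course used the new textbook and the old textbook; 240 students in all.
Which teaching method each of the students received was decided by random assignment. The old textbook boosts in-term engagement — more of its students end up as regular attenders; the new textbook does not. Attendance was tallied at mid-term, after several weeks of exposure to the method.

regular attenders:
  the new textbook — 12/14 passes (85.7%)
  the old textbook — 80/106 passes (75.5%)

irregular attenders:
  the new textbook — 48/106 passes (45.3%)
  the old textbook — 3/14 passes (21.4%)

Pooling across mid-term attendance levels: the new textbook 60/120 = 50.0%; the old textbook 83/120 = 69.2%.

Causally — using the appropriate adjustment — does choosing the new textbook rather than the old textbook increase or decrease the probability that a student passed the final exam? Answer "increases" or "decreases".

decreases

the new textbook is higher inside every mid-term attendance stratum but the old textbook is higher in aggregate. Whether to stratify depends on how mid-term attendance relates to the teaching method.
Because the teaching method influences mid-term attendance, mid-term attendance is a post-treatment mediator, not a confounder. Stratifying on it would bias the estimate; the causal effect is the crude pooled difference.
Pooled: the new textbook 50.0% vs the old textbook 69.2%; the old textbook is higher overall.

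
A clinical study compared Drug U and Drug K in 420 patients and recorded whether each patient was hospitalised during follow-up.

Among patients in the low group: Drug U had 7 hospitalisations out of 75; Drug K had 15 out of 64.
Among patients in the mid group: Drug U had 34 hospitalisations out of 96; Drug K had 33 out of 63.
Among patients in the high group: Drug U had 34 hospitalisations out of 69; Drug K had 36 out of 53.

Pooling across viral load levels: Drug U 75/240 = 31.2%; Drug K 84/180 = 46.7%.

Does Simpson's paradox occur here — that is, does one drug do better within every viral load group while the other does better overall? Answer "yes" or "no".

no

Within each viral load level (low 9.3% vs 23.4%; mid 35.4% vs 52.4%; high 49.3% vs 67.9%), Drug U has the lower rate every time. Pooled: 31.2% vs 46.7% — Drug U has the lower rate overall. They agree.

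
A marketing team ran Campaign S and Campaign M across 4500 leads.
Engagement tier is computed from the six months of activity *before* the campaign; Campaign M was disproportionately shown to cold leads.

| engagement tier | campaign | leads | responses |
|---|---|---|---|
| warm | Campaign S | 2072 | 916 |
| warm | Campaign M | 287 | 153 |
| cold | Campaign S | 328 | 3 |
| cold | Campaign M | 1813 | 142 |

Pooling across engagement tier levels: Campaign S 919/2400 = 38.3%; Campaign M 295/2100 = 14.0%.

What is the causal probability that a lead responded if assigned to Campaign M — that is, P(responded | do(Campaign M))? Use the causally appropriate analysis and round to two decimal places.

0.32

The imbalance in engagement tier arose from how leads were allocated, not from anything the campaign did; and engagement tier independently affects the outcome. The pooled gap is confounded — condition on engagement tier.
Standardising Campaign M to the population engagement tier mix: 0.524·153/287 + 0.476·142/1813 = 0.317.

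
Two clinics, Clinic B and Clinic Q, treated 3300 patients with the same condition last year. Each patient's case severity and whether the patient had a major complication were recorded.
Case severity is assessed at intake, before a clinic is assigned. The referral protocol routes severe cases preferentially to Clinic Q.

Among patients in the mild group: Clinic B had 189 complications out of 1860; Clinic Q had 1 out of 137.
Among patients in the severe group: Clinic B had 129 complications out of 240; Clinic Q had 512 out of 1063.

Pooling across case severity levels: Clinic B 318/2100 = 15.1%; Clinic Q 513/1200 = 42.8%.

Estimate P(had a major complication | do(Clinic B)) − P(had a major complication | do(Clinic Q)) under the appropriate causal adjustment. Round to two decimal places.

The stratified and pooled comparisons disagree (Clinic Q wins within each case severity; Clinic B wins overall), so the answer turns on the causal role of case severity.
Case severity differs across clinics for reasons unrelated to any effect of the clinic itself, and it separately predicts the outcome — a classic confounder. We must compare within case severity levels.
Adjusting over the population distribution of case severity: 0.605·(0.102−0.007) + 0.395·(0.537−0.482) = +0.079.

+0.08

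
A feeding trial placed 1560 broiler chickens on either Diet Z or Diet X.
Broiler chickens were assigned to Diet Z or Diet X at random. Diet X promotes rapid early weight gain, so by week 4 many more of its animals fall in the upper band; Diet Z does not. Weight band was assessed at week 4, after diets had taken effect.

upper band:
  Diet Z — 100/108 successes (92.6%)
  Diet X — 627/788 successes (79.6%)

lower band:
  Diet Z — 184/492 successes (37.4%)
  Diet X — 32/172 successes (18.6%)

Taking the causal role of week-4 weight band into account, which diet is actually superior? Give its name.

Week-4 weight band is downstream of the diet. One should not condition on a consequence of treatment, so the overall rates are the right comparison.
Pooled: Diet Z 47.3% vs Diet X 68.6%; Diet X is higher overall.

Diet X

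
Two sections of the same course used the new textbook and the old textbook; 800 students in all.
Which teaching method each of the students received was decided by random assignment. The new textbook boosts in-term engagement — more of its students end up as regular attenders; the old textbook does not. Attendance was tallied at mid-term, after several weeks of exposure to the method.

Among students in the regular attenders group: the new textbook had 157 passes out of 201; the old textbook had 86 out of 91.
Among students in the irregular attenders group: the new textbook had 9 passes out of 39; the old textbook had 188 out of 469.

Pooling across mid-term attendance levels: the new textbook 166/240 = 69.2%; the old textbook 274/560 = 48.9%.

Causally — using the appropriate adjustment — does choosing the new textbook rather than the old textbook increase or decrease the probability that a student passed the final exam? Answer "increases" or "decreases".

The stratified and pooled comparisons disagree (the old textbook wins within each mid-term attendance; the new textbook wins overall), so the answer turns on the causal role of mid-term attendance.
Stratifying would compare teaching methods among students the teaching methods themselves sorted into mid-term attendance groups — a form of selection on an intermediate. The unconditioned pooled rates give the total causal effect.
Pooled: the new textbook 69.2% vs the old textbook 48.9%; the new textbook is higher overall.

increases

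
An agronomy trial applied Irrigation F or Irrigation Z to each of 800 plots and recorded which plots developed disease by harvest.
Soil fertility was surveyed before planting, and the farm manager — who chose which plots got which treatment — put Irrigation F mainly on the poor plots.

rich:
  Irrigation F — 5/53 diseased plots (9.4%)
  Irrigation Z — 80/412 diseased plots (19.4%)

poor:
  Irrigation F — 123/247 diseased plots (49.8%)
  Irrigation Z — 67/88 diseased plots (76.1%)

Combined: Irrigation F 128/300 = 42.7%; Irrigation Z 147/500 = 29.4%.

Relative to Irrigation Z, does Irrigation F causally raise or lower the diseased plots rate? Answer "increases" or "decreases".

Within every soil fertility level Irrigation F has the lower rate, yet pooled Irrigation Z does — Simpson's reversal.
Here soil fertility is a common cause — it drives both which irrigation a case falls under and the outcome. The crude comparison mixes populations; the stratum-specific rates are the causally relevant ones.
Within each level — rich: 9.4% vs 19.4%; poor: 49.8% vs 76.1% — Irrigation F is lower every time.

decreases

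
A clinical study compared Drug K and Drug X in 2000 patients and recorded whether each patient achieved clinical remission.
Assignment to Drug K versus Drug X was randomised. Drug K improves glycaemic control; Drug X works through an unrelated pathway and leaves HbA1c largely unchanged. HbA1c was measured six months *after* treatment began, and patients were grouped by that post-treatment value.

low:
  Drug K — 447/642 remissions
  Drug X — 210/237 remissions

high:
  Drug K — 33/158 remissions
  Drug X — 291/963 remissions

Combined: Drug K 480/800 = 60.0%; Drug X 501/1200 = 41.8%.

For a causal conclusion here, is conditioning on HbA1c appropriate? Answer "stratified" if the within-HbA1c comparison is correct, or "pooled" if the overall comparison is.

pooled

The HbA1c-specific comparison favours Drug X throughout, but the pooled figures favour Drug K. The question is whether to condition on HbA1c.
HbA1c is downstream of the drug. One should not condition on a consequence of treatment, so the overall rates are the right comparison.
Pooled: Drug K 60.0% vs Drug X 41.8%; Drug K is higher overall.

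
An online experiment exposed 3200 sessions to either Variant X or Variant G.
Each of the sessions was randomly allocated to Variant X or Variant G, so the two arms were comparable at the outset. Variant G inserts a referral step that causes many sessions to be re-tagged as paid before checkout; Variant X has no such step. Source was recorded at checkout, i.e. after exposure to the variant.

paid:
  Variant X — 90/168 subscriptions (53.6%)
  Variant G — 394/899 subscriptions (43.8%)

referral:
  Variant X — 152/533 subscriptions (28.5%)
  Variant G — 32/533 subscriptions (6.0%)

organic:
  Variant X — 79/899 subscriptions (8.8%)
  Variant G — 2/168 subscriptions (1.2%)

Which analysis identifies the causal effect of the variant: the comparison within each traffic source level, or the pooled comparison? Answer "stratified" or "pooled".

Traffic source here is a post-treatment variable shaped by the variant; conditioning on it would introduce bias rather than remove it. The overall comparison is the causal one.
Pooled: Variant X 20.1% vs Variant G 26.8%; Variant G is higher overall.

pooled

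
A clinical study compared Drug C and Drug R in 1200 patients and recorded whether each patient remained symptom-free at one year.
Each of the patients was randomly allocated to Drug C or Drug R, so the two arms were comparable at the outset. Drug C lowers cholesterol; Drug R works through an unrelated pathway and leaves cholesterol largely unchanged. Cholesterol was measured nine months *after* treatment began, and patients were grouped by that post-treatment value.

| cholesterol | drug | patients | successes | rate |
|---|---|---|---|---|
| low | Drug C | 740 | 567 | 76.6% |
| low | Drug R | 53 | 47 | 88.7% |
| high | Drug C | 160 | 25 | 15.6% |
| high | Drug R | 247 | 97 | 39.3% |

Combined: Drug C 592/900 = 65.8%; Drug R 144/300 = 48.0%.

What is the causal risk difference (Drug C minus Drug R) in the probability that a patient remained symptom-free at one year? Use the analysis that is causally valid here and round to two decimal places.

The distribution of cholesterol is itself part of what the drug does — it is an intermediate outcome. Holding it fixed would remove that part of the effect; the total effect is the pooled difference.
The causal difference is the pooled difference: 0.658 − 0.480 = +0.178.

+0.18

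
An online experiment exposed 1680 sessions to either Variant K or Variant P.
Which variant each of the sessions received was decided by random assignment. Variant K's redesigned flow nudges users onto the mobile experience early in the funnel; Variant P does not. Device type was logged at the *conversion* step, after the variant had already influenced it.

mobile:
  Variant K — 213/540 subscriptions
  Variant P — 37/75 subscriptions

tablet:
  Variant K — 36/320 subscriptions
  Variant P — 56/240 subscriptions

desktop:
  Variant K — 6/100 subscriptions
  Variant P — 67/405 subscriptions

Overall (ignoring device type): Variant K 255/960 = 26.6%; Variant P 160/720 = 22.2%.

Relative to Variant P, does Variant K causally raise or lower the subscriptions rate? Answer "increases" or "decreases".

The stratified and pooled comparisons disagree (Variant P wins within each device type; Variant K wins overall), so the answer turns on the causal role of device type.
Device type is recorded after the variant and is itself shifted by it — it sits on the causal path from variant to outcome. Conditioning on a mediator would strip out part of the effect we want; the pooled comparison gives the total causal effect.
Pooled: Variant K 26.6% vs Variant P 22.2%; Variant K is higher overall.

increases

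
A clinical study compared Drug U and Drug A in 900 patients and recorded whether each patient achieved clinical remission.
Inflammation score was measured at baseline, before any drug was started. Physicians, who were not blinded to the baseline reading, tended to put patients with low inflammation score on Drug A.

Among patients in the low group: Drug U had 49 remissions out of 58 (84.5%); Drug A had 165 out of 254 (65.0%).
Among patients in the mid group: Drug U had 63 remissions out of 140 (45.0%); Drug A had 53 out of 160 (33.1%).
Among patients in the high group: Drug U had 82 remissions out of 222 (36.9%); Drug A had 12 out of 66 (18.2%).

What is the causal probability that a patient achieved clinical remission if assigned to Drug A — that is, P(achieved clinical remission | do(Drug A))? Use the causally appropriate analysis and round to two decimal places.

Since inflammation score is a pre-existing factor (not a product of the drug) and it affects the outcome on its own, it is a confounder. The stratified rates, not the pooled rate, identify the causal effect.
Standardising Drug A to the population inflammation score mix: 0.347·165/254 + 0.333·53/160 + 0.320·12/66 = 0.394.

0.39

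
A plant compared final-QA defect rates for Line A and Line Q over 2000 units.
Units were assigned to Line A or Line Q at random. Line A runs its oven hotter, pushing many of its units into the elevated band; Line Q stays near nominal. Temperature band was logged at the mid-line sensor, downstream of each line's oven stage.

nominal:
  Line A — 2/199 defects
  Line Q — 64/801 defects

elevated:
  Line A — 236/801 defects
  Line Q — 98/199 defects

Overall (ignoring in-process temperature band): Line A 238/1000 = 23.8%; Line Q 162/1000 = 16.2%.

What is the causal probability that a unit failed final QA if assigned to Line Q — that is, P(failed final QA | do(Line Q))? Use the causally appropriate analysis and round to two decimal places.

The stratified and pooled comparisons disagree (Line A wins within each in-process temperature band; Line Q wins overall), so the answer turns on the causal role of in-process temperature band.
In-process temperature band here is a post-treatment variable shaped by the line; conditioning on it would introduce bias rather than remove it. The overall comparison is the causal one.
So P(outcome | do(Line Q)) is just the pooled rate for Line Q: 162/1000 = 0.162.

0.16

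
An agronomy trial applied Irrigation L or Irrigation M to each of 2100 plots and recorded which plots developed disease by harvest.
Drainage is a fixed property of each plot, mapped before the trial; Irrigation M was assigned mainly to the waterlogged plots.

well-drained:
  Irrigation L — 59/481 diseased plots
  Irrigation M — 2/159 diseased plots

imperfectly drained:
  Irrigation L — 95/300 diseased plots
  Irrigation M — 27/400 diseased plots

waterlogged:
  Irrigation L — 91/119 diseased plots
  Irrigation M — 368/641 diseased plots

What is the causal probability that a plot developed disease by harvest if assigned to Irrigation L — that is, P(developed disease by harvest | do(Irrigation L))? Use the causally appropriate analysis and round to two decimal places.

0.42

Since field drainage is a pre-existing factor (not a product of the irrigation) and it affects the outcome on its own, it is a confounder. The stratified rates, not the pooled rate, identify the causal effect.
Standardising Irrigation L to the population field drainage mix: 0.305·59/481 + 0.333·95/300 + 0.362·91/119 = 0.420.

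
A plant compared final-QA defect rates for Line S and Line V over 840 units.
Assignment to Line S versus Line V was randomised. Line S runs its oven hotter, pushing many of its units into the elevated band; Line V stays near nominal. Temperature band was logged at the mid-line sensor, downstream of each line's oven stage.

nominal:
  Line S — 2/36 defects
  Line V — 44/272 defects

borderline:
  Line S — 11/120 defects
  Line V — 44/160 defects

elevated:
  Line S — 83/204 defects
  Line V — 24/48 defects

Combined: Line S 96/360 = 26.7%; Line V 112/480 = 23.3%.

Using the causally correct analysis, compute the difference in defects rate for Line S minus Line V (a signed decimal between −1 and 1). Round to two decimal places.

Line S is lower inside every in-process temperature band stratum but Line V is lower in aggregate. Whether to stratify depends on how in-process temperature band relates to the line.
In-process temperature band lies on the pathway line → in-process temperature band → outcome, so adjusting for it blocks the indirect effect. For the total causal effect of line, use the unadjusted pooled rates.
The causal difference is the pooled difference: 0.267 − 0.233 = +0.033.

+0.03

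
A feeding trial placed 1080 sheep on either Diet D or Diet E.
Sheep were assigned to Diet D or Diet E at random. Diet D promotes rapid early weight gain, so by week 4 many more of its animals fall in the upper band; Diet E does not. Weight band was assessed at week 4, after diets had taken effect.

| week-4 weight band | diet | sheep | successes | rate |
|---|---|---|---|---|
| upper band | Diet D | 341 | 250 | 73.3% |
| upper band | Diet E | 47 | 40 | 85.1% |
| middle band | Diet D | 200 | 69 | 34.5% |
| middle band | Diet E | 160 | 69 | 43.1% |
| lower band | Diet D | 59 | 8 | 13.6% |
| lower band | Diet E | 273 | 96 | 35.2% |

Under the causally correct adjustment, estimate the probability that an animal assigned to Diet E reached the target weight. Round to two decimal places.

Because the diet influences week-4 weight band, week-4 weight band is a post-treatment mediator, not a confounder. Stratifying on it would bias the estimate; the causal effect is the crude pooled difference.
So P(outcome | do(Diet E)) is just the pooled rate for Diet E: 205/480 = 0.427.

0.43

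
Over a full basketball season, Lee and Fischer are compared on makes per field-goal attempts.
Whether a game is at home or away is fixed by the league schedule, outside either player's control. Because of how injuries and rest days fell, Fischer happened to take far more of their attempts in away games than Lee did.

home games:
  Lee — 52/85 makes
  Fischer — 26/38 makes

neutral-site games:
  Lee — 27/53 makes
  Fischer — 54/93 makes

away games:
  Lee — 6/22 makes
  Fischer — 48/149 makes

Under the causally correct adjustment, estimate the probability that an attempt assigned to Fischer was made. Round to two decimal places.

The game venue-specific comparison favours Fischer throughout, but the pooled figures favour Lee. The question is whether to condition on game venue.
The imbalance in game venue arose from how field-goal attempts were allocated, not from anything the player did; and game venue independently affects the outcome. The pooled gap is confounded — condition on game venue.
Standardising Fischer to the population game venue mix: 0.280·26/38 + 0.332·54/93 + 0.389·48/149 = 0.509.

0.51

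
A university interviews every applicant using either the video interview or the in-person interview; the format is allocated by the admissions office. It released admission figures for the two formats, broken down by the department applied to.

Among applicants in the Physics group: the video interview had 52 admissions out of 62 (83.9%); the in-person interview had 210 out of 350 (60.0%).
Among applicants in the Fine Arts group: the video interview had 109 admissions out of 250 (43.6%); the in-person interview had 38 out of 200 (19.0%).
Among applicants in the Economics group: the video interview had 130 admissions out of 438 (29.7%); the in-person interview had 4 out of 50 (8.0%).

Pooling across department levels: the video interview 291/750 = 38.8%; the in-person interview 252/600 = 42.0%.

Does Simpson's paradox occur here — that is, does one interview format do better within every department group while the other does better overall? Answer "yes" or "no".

yes

Within each department level (Physics 83.9% vs 60.0%; Fine Arts 43.6% vs 19.0%; Economics 29.7% vs 8.0%), the video interview has the higher rate every time. Pooled: 38.8% vs 42.0% — the in-person interview has the higher rate overall. The two comparisons disagree.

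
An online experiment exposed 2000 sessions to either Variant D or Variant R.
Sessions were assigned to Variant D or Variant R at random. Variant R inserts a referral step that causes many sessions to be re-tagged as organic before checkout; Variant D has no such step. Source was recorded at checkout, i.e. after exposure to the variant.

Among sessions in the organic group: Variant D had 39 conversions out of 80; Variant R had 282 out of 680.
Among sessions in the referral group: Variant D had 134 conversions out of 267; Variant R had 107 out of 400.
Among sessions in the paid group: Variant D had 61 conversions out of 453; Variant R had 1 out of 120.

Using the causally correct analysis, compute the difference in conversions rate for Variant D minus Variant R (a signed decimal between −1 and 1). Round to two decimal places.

-0.03

The distribution of traffic source is itself part of what the variant does — it is an intermediate outcome. Holding it fixed would remove that part of the effect; the total effect is the pooled difference.
The causal difference is the pooled difference: 0.292 − 0.325 = -0.033.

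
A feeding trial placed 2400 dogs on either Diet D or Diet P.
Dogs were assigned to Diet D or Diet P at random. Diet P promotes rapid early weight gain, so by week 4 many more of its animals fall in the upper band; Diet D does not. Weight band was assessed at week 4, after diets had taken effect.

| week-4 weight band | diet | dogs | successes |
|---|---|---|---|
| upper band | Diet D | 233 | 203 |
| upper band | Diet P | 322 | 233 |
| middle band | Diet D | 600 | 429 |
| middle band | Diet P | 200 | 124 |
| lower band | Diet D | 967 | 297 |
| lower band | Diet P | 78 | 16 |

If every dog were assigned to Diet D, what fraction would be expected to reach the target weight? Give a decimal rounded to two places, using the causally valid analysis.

0.52

The stratified and pooled comparisons disagree (Diet D wins within each week-4 weight band; Diet P wins overall), so the answer turns on the causal role of week-4 weight band.
Week-4 weight band is recorded after the diet and is itself shifted by it — it sits on the causal path from diet to outcome. Conditioning on a mediator would strip out part of the effect we want; the pooled comparison gives the total causal effect.
So P(outcome | do(Diet D)) is just the pooled rate for Diet D: 929/1800 = 0.516.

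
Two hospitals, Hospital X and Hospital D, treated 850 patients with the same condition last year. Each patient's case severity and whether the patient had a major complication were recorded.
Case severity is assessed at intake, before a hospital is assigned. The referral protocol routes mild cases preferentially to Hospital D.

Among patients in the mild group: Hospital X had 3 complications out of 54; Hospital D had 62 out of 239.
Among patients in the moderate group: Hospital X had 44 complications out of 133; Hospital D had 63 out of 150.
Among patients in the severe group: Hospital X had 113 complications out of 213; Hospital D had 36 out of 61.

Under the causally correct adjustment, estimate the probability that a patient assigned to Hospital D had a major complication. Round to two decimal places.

The case severity-specific comparison favours Hospital X throughout, but the pooled figures favour Hospital D. The question is whether to condition on case severity.
The imbalance in case severity arose from how patients were allocated, not from anything the hospital did; and case severity independently affects the outcome. The pooled gap is confounded — condition on case severity.
Standardising Hospital D to the population case severity mix: 0.345·62/239 + 0.333·63/150 + 0.322·36/61 = 0.419.

0.42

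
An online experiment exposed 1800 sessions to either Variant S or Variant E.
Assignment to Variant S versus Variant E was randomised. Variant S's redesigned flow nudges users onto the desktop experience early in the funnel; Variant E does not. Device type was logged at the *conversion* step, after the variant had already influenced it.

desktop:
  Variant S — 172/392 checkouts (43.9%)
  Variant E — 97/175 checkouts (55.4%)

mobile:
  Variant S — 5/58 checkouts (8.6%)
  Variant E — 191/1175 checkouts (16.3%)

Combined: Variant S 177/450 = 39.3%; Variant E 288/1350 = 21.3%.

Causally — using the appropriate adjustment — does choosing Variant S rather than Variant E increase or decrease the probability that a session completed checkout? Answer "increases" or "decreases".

Device type here is a post-treatment variable shaped by the variant; conditioning on it would introduce bias rather than remove it. The overall comparison is the causal one.
Pooled: Variant S 39.3% vs Variant E 21.3%; Variant S is higher overall.

increases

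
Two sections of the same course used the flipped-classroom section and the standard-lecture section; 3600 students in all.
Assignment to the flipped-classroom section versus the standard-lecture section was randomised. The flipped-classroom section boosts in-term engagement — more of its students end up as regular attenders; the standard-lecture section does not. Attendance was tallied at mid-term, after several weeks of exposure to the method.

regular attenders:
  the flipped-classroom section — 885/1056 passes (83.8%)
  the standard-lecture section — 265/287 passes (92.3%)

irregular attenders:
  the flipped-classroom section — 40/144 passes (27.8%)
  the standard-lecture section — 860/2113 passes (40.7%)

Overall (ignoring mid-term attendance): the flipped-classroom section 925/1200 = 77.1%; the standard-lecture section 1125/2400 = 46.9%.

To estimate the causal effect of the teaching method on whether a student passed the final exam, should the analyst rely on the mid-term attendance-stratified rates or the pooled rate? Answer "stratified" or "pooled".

Mid-term attendance is downstream of the teaching method. One should not condition on a consequence of treatment, so the overall rates are the right comparison.
Pooled: the flipped-classroom section 77.1% vs the standard-lecture section 46.9%; the flipped-classroom section is higher overall.

pooled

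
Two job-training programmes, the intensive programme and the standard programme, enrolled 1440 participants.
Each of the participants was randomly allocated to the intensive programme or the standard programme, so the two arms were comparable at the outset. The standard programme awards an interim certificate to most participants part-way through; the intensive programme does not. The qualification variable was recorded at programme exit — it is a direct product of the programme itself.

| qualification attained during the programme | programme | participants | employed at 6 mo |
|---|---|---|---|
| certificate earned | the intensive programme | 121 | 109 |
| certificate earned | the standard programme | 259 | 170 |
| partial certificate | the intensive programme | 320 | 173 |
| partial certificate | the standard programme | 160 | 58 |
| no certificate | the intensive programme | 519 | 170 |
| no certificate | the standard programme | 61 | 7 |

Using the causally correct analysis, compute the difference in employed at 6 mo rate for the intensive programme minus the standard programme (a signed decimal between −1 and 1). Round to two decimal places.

-0.02

The stratified and pooled comparisons disagree (the intensive programme wins within each qualification attained during the programme; the standard programme wins overall), so the answer turns on the causal role of qualification attained during the programme.
Qualification attained during the programme lies on the pathway programme → qualification attained during the programme → outcome, so adjusting for it blocks the indirect effect. For the total causal effect of programme, use the unadjusted pooled rates.
The causal difference is the pooled difference: 0.471 − 0.490 = -0.019.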